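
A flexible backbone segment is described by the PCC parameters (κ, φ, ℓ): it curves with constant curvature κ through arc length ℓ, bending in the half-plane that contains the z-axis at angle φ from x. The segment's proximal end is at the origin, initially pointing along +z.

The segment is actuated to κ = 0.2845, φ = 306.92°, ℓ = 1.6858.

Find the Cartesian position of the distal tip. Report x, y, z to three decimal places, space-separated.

0.238 -0.317 1.622

θ = κ·ℓ = 0.2845 × 1.6858 = 0.47961 rad
ρ = (1 − cos θ)/κ = (1 − 0.88717)/0.2845 = 0.39657
z = sin θ / κ = 0.46143/0.2845 = 1.62191
x = ρ cos φ = 0.39657 × cos(306.92°) = 0.23822
y = ρ sin φ = 0.39657 × sin(306.92°) = -0.31705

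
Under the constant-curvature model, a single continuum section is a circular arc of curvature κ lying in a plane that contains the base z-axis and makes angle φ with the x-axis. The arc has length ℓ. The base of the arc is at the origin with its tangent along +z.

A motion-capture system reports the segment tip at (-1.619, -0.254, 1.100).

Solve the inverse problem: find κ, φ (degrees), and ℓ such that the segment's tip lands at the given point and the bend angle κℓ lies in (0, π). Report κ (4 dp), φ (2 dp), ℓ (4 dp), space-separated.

0.8413 188.92 2.3288

ρ = √(x²+y²) = √(-1.619² + -0.254²) = 1.63880
φ = atan2(y, x) mod 360° = atan2(-0.254, -1.619) = 188.9163°
|p|² = ρ² + z² = 1.63880² + 1.100² = 3.89568
κ = 2ρ / |p|² = 2×1.63880 / 3.89568 = 0.84134
θ = 2·atan2(ρ, z) = 2·atan2(1.63880, 1.100) = 1.95929 rad
ℓ = θ/κ = 1.95929/0.84134 = 2.32877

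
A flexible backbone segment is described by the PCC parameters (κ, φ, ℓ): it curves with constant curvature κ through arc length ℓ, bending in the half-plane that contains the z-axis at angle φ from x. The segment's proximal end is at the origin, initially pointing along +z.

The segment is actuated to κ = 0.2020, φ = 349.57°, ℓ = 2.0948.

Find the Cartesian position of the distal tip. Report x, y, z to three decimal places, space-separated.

0.429 -0.079 2.033

θ = κ·ℓ = 0.2020 × 2.0948 = 0.42315 rad
ρ = (1 − cos θ)/κ = (1 − 0.91180)/0.2020 = 0.43663
z = sin θ / κ = 0.41063/0.2020 = 2.03284
x = ρ cos φ = 0.43663 × cos(349.57°) = 0.42942
y = ρ sin φ = 0.43663 × sin(349.57°) = -0.07905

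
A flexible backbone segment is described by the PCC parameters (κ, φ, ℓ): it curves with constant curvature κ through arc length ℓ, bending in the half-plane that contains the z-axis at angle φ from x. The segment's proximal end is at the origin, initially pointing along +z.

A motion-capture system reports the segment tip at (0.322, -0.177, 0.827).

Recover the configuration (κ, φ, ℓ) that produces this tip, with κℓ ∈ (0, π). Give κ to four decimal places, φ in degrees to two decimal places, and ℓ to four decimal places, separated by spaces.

0.8974 331.20 0.9319

ρ = √(x²+y²) = √(0.322² + -0.177²) = 0.36744
φ = atan2(y, x) mod 360° = atan2(-0.177, 0.322) = 331.2029°
|p|² = ρ² + z² = 0.36744² + 0.827² = 0.81894
κ = 2ρ / |p|² = 2×0.36744 / 0.81894 = 0.89736
θ = 2·atan2(ρ, z) = 2·atan2(0.36744, 0.827) = 0.83622 rad
ℓ = θ/κ = 0.83622/0.89736 = 0.93187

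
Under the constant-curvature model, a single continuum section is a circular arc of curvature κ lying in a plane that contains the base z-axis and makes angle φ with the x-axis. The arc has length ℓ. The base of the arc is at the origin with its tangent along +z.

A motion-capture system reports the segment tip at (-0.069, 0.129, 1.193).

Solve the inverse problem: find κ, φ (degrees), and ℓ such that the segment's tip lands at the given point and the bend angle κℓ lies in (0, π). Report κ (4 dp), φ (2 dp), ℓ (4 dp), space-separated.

0.2025 118.14 1.2049

ρ = √(x²+y²) = √(-0.069² + 0.129²) = 0.14629
φ = atan2(y, x) mod 360° = atan2(0.129, -0.069) = 118.1416°
|p|² = ρ² + z² = 0.14629² + 1.193² = 1.44465
κ = 2ρ / |p|² = 2×0.14629 / 1.44465 = 0.20253
θ = 2·atan2(ρ, z) = 2·atan2(0.14629, 1.193) = 0.24404 rad
ℓ = θ/κ = 0.24404/0.20253 = 1.20492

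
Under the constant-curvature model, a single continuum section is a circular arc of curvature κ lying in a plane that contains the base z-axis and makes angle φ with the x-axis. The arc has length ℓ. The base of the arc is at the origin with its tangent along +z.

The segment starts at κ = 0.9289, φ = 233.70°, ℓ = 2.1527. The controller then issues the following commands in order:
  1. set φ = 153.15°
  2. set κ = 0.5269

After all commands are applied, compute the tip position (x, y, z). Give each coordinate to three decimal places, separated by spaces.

initial: κ=0.9289, φ=233.70°, ℓ=2.1527
cmd 1: set φ=153.15° → (κ,φ,ℓ)=(0.9289,153.15°,2.1527) → tip=(-1.3599,0.6884,0.9791)
cmd 2: set κ=0.5269 → (κ,φ,ℓ)=(0.5269,153.15°,2.1527) → tip=(-0.9774,0.4948,1.7199)

-0.977 0.495 1.720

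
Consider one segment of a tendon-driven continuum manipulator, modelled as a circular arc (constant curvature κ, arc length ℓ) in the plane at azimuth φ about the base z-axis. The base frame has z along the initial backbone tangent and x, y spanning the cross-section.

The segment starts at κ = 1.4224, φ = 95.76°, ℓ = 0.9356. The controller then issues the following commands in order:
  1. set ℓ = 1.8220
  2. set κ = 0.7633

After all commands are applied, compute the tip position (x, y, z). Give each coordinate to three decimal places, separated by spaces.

-0.108 1.070 1.289

initial: κ=1.4224, φ=95.76°, ℓ=0.9356
cmd 1: set ℓ=1.8220 → (κ,φ,ℓ)=(1.4224,95.76°,1.8220) → tip=(-0.1307,1.2958,0.3675)
cmd 2: set κ=0.7633 → (κ,φ,ℓ)=(0.7633,95.76°,1.8220) → tip=(-0.1079,1.0700,1.2889)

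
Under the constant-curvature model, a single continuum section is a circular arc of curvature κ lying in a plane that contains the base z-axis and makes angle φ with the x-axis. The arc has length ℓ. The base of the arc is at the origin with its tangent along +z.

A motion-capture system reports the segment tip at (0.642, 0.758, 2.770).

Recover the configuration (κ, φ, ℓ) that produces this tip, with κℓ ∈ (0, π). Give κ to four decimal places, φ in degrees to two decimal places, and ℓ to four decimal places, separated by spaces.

ρ = √(x²+y²) = √(0.642² + 0.758²) = 0.99334
φ = atan2(y, x) mod 360° = atan2(0.758, 0.642) = 49.7365°
|p|² = ρ² + z² = 0.99334² + 2.770² = 8.65963
κ = 2ρ / |p|² = 2×0.99334 / 8.65963 = 0.22942
θ = 2·atan2(ρ, z) = 2·atan2(0.99334, 2.770) = 0.68864 rad
ℓ = θ/κ = 0.68864/0.22942 = 3.00169

0.2294 49.74 3.0017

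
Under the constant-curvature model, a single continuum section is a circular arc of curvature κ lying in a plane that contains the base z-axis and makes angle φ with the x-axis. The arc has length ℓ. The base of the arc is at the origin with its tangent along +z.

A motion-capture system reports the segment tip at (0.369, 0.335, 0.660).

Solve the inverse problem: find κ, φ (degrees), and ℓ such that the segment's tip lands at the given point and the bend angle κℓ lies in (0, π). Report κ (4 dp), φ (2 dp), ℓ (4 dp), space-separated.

1.4573 42.24 0.8876

ρ = √(x²+y²) = √(0.369² + 0.335²) = 0.49838
φ = atan2(y, x) mod 360° = atan2(0.335, 0.369) = 42.2350°
|p|² = ρ² + z² = 0.49838² + 0.660² = 0.68399
κ = 2ρ / |p|² = 2×0.49838 / 0.68399 = 1.45729
θ = 2·atan2(ρ, z) = 2·atan2(0.49838, 0.660) = 1.29355 rad
ℓ = θ/κ = 1.29355/1.45729 = 0.88764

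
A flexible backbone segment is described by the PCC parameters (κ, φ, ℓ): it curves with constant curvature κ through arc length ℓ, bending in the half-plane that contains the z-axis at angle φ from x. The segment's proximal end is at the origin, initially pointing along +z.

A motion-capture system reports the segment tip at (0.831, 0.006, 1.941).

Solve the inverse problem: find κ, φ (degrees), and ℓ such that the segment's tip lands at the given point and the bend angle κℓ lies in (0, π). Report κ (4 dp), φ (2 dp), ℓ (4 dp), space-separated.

0.3728 0.41 2.1701

ρ = √(x²+y²) = √(0.831² + 0.006²) = 0.83102
φ = atan2(y, x) mod 360° = atan2(0.006, 0.831) = 0.4137°
|p|² = ρ² + z² = 0.83102² + 1.941² = 4.45808
κ = 2ρ / |p|² = 2×0.83102 / 4.45808 = 0.37282
θ = 2·atan2(ρ, z) = 2·atan2(0.83102, 1.941) = 0.80906 rad
ℓ = θ/κ = 0.80906/0.37282 = 2.17012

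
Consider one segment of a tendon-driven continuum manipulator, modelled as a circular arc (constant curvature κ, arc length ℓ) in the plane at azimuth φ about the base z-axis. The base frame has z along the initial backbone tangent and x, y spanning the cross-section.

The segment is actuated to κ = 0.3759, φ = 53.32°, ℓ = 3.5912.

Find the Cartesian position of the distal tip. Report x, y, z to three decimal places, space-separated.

1.241 1.666 2.596

θ = κ·ℓ = 0.3759 × 3.5912 = 1.34993 rad
ρ = (1 − cos θ)/κ = (1 − 0.21907)/0.3759 = 2.07749
z = sin θ / κ = 0.97571/0.3759 = 2.59566
x = ρ cos φ = 2.07749 × cos(53.32°) = 1.24098
y = ρ sin φ = 2.07749 × sin(53.32°) = 1.66611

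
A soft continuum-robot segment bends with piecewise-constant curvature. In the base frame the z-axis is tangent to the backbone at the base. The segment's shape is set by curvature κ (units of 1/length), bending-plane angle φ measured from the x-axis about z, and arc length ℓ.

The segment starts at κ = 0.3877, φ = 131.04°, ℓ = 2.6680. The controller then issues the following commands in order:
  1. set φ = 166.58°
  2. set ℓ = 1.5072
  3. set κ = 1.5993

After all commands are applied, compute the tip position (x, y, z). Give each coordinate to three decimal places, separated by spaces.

-1.061 0.253 0.418

initial: κ=0.3877, φ=131.04°, ℓ=2.6680
cmd 1: set φ=166.58° → (κ,φ,ℓ)=(0.3877,166.58°,2.6680) → tip=(-1.2267,0.2927,2.2170)
cmd 2: set ℓ=1.5072 → (κ,φ,ℓ)=(0.3877,166.58°,1.5072) → tip=(-0.4163,0.0993,1.4229)
cmd 3: set κ=1.5993 → (κ,φ,ℓ)=(1.5993,166.58°,1.5072) → tip=(-1.0610,0.2531,0.4175)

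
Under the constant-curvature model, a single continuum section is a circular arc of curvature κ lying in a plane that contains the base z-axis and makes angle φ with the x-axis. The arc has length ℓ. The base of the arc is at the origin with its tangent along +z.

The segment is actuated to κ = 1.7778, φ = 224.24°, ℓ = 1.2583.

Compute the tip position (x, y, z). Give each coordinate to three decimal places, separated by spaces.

-0.652 -0.635 0.442

θ = κ·ℓ = 1.7778 × 1.2583 = 2.23701 rad
ρ = (1 − cos θ)/κ = (1 − -0.61801)/1.7778 = 0.91012
z = sin θ / κ = 0.78617/1.7778 = 0.44222
x = ρ cos φ = 0.91012 × cos(224.24°) = -0.65203
y = ρ sin φ = 0.91012 × sin(224.24°) = -0.63496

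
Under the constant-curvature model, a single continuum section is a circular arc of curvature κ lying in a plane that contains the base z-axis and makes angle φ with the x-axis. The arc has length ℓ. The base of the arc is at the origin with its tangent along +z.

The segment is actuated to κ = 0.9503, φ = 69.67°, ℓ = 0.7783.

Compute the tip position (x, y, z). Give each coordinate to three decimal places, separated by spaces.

0.096 0.258 0.709

θ = κ·ℓ = 0.9503 × 0.7783 = 0.73962 rad
ρ = (1 − cos θ)/κ = (1 − 0.73873)/0.9503 = 0.27494
z = sin θ / κ = 0.67401/0.9503 = 0.70926
x = ρ cos φ = 0.27494 × cos(69.67°) = 0.09552
y = ρ sin φ = 0.27494 × sin(69.67°) = 0.25781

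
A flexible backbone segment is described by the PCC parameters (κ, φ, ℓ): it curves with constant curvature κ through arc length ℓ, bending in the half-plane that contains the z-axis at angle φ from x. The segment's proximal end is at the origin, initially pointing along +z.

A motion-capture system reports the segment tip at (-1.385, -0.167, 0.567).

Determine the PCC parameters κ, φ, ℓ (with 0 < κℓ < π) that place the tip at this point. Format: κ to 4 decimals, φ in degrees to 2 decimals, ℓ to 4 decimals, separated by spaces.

ρ = √(x²+y²) = √(-1.385² + -0.167²) = 1.39503
φ = atan2(y, x) mod 360° = atan2(-0.167, -1.385) = 186.8754°
|p|² = ρ² + z² = 1.39503² + 0.567² = 2.26760
κ = 2ρ / |p|² = 2×1.39503 / 2.26760 = 1.23040
θ = 2·atan2(ρ, z) = 2·atan2(1.39503, 0.567) = 2.36950 rad
ℓ = θ/κ = 2.36950/1.23040 = 1.92579

1.2304 186.88 1.9258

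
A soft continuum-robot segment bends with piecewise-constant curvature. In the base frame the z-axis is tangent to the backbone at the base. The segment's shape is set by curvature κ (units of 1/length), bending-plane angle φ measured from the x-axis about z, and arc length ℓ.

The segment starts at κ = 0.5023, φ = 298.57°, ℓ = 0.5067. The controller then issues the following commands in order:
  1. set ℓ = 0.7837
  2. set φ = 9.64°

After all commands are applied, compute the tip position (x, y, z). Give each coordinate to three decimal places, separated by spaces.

initial: κ=0.5023, φ=298.57°, ℓ=0.5067
cmd 1: set ℓ=0.7837 → (κ,φ,ℓ)=(0.5023,298.57°,0.7837) → tip=(0.0728,-0.1337,0.7636)
cmd 2: set φ=9.64° → (κ,φ,ℓ)=(0.5023,9.64°,0.7837) → tip=(0.1501,0.0255,0.7636)

0.150 0.025 0.764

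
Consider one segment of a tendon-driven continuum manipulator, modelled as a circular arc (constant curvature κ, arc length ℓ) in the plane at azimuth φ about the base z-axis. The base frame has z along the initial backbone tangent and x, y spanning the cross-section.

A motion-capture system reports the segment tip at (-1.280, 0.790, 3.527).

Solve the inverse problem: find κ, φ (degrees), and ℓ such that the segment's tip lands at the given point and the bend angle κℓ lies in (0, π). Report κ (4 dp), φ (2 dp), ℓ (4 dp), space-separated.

0.2046 148.32 3.9402

ρ = √(x²+y²) = √(-1.280² + 0.790²) = 1.50416
φ = atan2(y, x) mod 360° = atan2(0.790, -1.280) = 148.3176°
|p|² = ρ² + z² = 1.50416² + 3.527² = 14.70223
κ = 2ρ / |p|² = 2×1.50416 / 14.70223 = 0.20462
θ = 2·atan2(ρ, z) = 2·atan2(1.50416, 3.527) = 0.80623 rad
ℓ = θ/κ = 0.80623/0.20462 = 3.94020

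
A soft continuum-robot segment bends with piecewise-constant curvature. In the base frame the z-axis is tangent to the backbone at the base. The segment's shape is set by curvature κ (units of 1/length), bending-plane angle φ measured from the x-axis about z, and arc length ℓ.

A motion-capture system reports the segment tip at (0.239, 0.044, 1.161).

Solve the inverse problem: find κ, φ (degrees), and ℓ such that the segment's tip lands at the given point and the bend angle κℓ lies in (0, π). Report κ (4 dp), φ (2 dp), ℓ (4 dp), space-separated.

ρ = √(x²+y²) = √(0.239² + 0.044²) = 0.24302
φ = atan2(y, x) mod 360° = atan2(0.044, 0.239) = 10.4314°
|p|² = ρ² + z² = 0.24302² + 1.161² = 1.40698
κ = 2ρ / |p|² = 2×0.24302 / 1.40698 = 0.34544
θ = 2·atan2(ρ, z) = 2·atan2(0.24302, 1.161) = 0.41267 rad
ℓ = θ/κ = 0.41267/0.34544 = 1.19462

0.3454 10.43 1.1946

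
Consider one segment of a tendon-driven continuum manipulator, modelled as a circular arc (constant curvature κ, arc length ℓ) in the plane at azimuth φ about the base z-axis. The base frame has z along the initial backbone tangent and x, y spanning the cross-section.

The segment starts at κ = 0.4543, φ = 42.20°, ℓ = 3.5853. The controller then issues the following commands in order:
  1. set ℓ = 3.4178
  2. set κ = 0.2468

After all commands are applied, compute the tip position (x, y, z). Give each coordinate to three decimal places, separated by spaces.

initial: κ=0.4543, φ=42.20°, ℓ=3.5853
cmd 1: set ℓ=3.4178 → (κ,φ,ℓ)=(0.4543,42.20°,3.4178) → tip=(1.6012,1.4518,2.2008)
cmd 2: set κ=0.2468 → (κ,φ,ℓ)=(0.2468,42.20°,3.4178) → tip=(1.0060,0.9122,3.0267)

1.006 0.912 3.027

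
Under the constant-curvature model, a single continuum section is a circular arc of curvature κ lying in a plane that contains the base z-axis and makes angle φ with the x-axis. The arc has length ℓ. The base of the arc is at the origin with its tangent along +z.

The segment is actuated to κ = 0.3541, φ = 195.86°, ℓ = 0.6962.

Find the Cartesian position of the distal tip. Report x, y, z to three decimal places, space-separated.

θ = κ·ℓ = 0.3541 × 0.6962 = 0.24652 rad
ρ = (1 − cos θ)/κ = (1 − 0.96977)/0.3541 = 0.08538
z = sin θ / κ = 0.24403/0.3541 = 0.68917
x = ρ cos φ = 0.08538 × cos(195.86°) = -0.08213
y = ρ sin φ = 0.08538 × sin(195.86°) = -0.02333

-0.082 -0.023 0.689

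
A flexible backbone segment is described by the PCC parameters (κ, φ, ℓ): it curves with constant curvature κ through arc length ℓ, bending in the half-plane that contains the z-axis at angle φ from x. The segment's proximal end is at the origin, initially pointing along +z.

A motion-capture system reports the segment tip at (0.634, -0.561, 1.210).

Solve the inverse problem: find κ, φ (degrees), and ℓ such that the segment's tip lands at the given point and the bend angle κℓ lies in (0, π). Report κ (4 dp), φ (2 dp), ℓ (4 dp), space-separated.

ρ = √(x²+y²) = √(0.634² + -0.561²) = 0.84657
φ = atan2(y, x) mod 360° = atan2(-0.561, 0.634) = 318.4957°
|p|² = ρ² + z² = 0.84657² + 1.210² = 2.18078
κ = 2ρ / |p|² = 2×0.84657 / 2.18078 = 0.77639
θ = 2·atan2(ρ, z) = 2·atan2(0.84657, 1.210) = 1.22097 rad
ℓ = θ/κ = 1.22097/0.77639 = 1.57263

0.7764 318.50 1.5726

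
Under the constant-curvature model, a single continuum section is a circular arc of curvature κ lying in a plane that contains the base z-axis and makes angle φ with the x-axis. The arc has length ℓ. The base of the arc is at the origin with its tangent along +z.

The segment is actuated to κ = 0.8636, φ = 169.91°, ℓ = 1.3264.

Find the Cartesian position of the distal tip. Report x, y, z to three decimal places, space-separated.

θ = κ·ℓ = 0.8636 × 1.3264 = 1.14548 rad
ρ = (1 − cos θ)/κ = (1 − 0.41261)/0.8636 = 0.68016
z = sin θ / κ = 0.91091/0.8636 = 1.05478
x = ρ cos φ = 0.68016 × cos(169.91°) = -0.66965
y = ρ sin φ = 0.68016 × sin(169.91°) = 0.11916

-0.670 0.119 1.055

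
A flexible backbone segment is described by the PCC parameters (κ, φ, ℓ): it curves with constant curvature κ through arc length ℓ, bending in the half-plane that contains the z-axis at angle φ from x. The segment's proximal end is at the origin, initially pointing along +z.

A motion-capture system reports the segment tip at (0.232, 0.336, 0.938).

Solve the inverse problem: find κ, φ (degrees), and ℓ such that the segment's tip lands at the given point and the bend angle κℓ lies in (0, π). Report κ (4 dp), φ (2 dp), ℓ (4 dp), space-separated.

ρ = √(x²+y²) = √(0.232² + 0.336²) = 0.40831
φ = atan2(y, x) mod 360° = atan2(0.336, 0.232) = 55.3758°
|p|² = ρ² + z² = 0.40831² + 0.938² = 1.04656
κ = 2ρ / |p|² = 2×0.40831 / 1.04656 = 0.78029
θ = 2·atan2(ρ, z) = 2·atan2(0.40831, 0.938) = 0.82113 rad
ℓ = θ/κ = 0.82113/0.78029 = 1.05233

0.7803 55.38 1.0523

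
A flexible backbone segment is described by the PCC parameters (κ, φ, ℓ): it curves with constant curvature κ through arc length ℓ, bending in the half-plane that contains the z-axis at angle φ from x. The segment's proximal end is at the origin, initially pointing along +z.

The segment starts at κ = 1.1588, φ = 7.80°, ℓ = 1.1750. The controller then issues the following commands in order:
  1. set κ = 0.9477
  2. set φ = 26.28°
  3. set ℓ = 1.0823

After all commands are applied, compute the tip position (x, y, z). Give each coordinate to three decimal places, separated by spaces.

initial: κ=1.1588, φ=7.80°, ℓ=1.1750
cmd 1: set κ=0.9477 → (κ,φ,ℓ)=(0.9477,7.80°,1.1750) → tip=(0.5839,0.0800,0.9468)
cmd 2: set φ=26.28° → (κ,φ,ℓ)=(0.9477,26.28°,1.1750) → tip=(0.5284,0.2609,0.9468)
cmd 3: set ℓ=1.0823 → (κ,φ,ℓ)=(0.9477,26.28°,1.0823) → tip=(0.4556,0.2250,0.9023)

0.456 0.225 0.902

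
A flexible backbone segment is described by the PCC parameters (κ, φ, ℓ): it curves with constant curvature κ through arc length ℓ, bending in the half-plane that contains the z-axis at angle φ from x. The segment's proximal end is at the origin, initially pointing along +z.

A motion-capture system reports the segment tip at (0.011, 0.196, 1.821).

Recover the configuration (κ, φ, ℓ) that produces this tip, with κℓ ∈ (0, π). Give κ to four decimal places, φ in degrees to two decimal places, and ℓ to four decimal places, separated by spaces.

ρ = √(x²+y²) = √(0.011² + 0.196²) = 0.19631
φ = atan2(y, x) mod 360° = atan2(0.196, 0.011) = 86.7878°
|p|² = ρ² + z² = 0.19631² + 1.821² = 3.35458
κ = 2ρ / |p|² = 2×0.19631 / 3.35458 = 0.11704
θ = 2·atan2(ρ, z) = 2·atan2(0.19631, 1.821) = 0.21478 rad
ℓ = θ/κ = 0.21478/0.11704 = 1.83508

0.1170 86.79 1.8351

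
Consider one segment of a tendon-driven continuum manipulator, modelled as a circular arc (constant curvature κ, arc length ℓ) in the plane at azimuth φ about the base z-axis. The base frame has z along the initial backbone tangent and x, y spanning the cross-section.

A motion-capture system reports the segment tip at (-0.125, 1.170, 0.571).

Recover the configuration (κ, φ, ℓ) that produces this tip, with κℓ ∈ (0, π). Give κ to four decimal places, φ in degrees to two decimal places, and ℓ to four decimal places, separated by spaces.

1.3758 96.10 1.6267

ρ = √(x²+y²) = √(-0.125² + 1.170²) = 1.17666
φ = atan2(y, x) mod 360° = atan2(1.170, -0.125) = 96.0982°
|p|² = ρ² + z² = 1.17666² + 0.571² = 1.71057
κ = 2ρ / |p|² = 2×1.17666 / 1.71057 = 1.37575
θ = 2·atan2(ρ, z) = 2·atan2(1.17666, 0.571) = 2.23800 rad
ℓ = θ/κ = 2.23800/1.37575 = 1.62675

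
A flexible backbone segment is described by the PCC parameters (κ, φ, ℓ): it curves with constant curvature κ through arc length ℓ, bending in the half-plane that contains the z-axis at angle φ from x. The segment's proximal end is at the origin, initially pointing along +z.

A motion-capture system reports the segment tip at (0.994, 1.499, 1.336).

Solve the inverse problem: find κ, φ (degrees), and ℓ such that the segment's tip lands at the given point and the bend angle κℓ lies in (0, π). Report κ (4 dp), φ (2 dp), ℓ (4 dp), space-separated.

ρ = √(x²+y²) = √(0.994² + 1.499²) = 1.79862
φ = atan2(y, x) mod 360° = atan2(1.499, 0.994) = 56.4513°
|p|² = ρ² + z² = 1.79862² + 1.336² = 5.01993
κ = 2ρ / |p|² = 2×1.79862 / 5.01993 = 0.71659
θ = 2·atan2(ρ, z) = 2·atan2(1.79862, 1.336) = 1.86385 rad
ℓ = θ/κ = 1.86385/0.71659 = 2.60099

0.7166 56.45 2.6010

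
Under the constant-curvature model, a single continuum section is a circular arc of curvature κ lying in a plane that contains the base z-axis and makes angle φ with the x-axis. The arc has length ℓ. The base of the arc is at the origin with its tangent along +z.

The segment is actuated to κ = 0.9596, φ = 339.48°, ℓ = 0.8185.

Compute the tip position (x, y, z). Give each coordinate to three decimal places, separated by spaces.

θ = κ·ℓ = 0.9596 × 0.8185 = 0.78543 rad
ρ = (1 − cos θ)/κ = (1 − 0.70708)/0.9596 = 0.30525
z = sin θ / κ = 0.70713/0.9596 = 0.73690
x = ρ cos φ = 0.30525 × cos(339.48°) = 0.28588
y = ρ sin φ = 0.30525 × sin(339.48°) = -0.10700

0.286 -0.107 0.737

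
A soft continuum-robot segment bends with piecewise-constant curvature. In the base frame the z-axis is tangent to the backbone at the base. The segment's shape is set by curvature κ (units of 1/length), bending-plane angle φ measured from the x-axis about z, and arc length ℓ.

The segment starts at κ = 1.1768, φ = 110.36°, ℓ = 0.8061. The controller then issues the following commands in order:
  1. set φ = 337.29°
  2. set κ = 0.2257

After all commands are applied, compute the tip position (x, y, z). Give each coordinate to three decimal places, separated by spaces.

0.067 -0.028 0.802

initial: κ=1.1768, φ=110.36°, ℓ=0.8061
cmd 1: set φ=337.29° → (κ,φ,ℓ)=(1.1768,337.29°,0.8061) → tip=(0.3270,-0.1369,0.6905)
cmd 2: set κ=0.2257 → (κ,φ,ℓ)=(0.2257,337.29°,0.8061) → tip=(0.0675,-0.0282,0.8017)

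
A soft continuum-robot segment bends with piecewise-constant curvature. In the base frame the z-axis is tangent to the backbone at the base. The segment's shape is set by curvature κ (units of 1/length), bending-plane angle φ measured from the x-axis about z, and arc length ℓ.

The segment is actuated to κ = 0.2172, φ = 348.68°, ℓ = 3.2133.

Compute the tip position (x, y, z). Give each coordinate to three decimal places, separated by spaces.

θ = κ·ℓ = 0.2172 × 3.2133 = 0.69793 rad
ρ = (1 − cos θ)/κ = (1 − 0.76617)/0.2172 = 1.07654
z = sin θ / κ = 0.64263/0.2172 = 2.95871
x = ρ cos φ = 1.07654 × cos(348.68°) = 1.05560
y = ρ sin φ = 1.07654 × sin(348.68°) = -0.21131

1.056 -0.211 2.959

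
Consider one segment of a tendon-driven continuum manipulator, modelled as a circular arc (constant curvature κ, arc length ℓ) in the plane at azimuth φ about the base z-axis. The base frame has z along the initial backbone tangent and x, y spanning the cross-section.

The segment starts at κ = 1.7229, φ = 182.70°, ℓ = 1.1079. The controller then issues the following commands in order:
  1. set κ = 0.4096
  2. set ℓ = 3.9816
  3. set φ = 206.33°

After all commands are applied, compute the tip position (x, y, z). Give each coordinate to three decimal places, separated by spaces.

initial: κ=1.7229, φ=182.70°, ℓ=1.1079
cmd 1: set κ=0.4096 → (κ,φ,ℓ)=(0.4096,182.70°,1.1079) → tip=(-0.2468,-0.0116,1.0703)
cmd 2: set ℓ=3.9816 → (κ,φ,ℓ)=(0.4096,182.70°,3.9816) → tip=(-2.5851,-0.1219,2.4370)
cmd 3: set φ=206.33° → (κ,φ,ℓ)=(0.4096,206.33°,3.9816) → tip=(-2.3195,-1.1479,2.4370)

-2.319 -1.148 2.437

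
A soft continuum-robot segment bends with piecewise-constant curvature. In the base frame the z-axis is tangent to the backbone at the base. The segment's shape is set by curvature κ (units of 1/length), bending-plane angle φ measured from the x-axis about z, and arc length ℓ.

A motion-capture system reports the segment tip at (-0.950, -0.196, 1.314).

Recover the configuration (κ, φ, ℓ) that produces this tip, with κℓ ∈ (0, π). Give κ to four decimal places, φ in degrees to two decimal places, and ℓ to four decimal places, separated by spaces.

0.7273 191.66 1.7488

ρ = √(x²+y²) = √(-0.950² + -0.196²) = 0.97001
φ = atan2(y, x) mod 360° = atan2(-0.196, -0.950) = 191.6575°
|p|² = ρ² + z² = 0.97001² + 1.314² = 2.66751
κ = 2ρ / |p|² = 2×0.97001 / 2.66751 = 0.72728
θ = 2·atan2(ρ, z) = 2·atan2(0.97001, 1.314) = 1.27183 rad
ℓ = θ/κ = 1.27183/0.72728 = 1.74875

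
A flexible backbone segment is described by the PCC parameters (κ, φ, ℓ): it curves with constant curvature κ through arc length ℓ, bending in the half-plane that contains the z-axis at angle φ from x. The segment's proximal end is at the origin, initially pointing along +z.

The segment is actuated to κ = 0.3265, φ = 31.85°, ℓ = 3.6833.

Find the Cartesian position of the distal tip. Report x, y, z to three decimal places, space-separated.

θ = κ·ℓ = 0.3265 × 3.6833 = 1.20260 rad
ρ = (1 − cos θ)/κ = (1 − 0.35994)/0.3265 = 1.96038
z = sin θ / κ = 0.93298/0.3265 = 2.85751
x = ρ cos φ = 1.96038 × cos(31.85°) = 1.66521
y = ρ sin φ = 1.96038 × sin(31.85°) = 1.03449

1.665 1.034 2.858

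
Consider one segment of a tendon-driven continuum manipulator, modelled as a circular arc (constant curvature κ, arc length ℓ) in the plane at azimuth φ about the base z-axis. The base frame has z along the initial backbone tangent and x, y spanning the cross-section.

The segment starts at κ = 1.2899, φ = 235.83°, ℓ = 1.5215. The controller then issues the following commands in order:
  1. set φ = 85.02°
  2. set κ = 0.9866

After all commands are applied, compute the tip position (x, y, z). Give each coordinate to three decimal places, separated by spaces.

initial: κ=1.2899, φ=235.83°, ℓ=1.5215
cmd 1: set φ=85.02° → (κ,φ,ℓ)=(1.2899,85.02°,1.5215) → tip=(0.0930,1.0672,0.7165)
cmd 2: set κ=0.9866 → (κ,φ,ℓ)=(0.9866,85.02°,1.5215) → tip=(0.0819,0.9394,1.0111)

0.082 0.939 1.011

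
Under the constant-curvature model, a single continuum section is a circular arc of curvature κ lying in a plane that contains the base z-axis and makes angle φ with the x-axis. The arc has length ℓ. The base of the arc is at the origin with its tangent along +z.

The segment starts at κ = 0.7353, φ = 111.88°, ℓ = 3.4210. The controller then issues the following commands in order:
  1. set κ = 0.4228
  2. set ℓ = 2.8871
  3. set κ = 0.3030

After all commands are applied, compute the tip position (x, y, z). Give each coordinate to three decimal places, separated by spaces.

-0.441 1.099 2.533

initial: κ=0.7353, φ=111.88°, ℓ=3.4210
cmd 1: set κ=0.4228 → (κ,φ,ℓ)=(0.4228,111.88°,3.4210) → tip=(-0.7721,1.9225,2.3469)
cmd 2: set ℓ=2.8871 → (κ,φ,ℓ)=(0.4228,111.88°,2.8871) → tip=(-0.5791,1.4419,2.2217)
cmd 3: set κ=0.3030 → (κ,φ,ℓ)=(0.3030,111.88°,2.8871) → tip=(-0.4413,1.0990,2.5327)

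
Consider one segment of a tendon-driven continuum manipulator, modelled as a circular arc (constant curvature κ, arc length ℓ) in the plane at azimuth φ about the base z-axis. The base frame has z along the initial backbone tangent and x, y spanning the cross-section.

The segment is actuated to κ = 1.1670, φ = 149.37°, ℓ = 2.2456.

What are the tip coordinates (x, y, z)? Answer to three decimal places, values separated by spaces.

θ = κ·ℓ = 1.1670 × 2.2456 = 2.62062 rad
ρ = (1 − cos θ)/κ = (1 − -0.86733)/1.1670 = 1.60011
z = sin θ / κ = 0.49773/1.1670 = 0.42650
x = ρ cos φ = 1.60011 × cos(149.37°) = -1.37686
y = ρ sin φ = 1.60011 × sin(149.37°) = 0.81525

-1.377 0.815 0.427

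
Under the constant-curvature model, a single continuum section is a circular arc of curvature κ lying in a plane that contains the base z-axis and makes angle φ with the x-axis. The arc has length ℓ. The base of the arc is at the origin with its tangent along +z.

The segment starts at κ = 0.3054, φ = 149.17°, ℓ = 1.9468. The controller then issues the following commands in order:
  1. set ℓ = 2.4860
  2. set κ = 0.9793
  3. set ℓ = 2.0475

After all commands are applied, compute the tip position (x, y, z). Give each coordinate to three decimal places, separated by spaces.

-1.246 0.744 0.926

initial: κ=0.3054, φ=149.17°, ℓ=1.9468
cmd 1: set ℓ=2.4860 → (κ,φ,ℓ)=(0.3054,149.17°,2.4860) → tip=(-0.7722,0.4609,2.2540)
cmd 2: set κ=0.9793 → (κ,φ,ℓ)=(0.9793,149.17°,2.4860) → tip=(-1.5435,0.9212,0.6633)
cmd 3: set ℓ=2.0475 → (κ,φ,ℓ)=(0.9793,149.17°,2.0475) → tip=(-1.2458,0.7435,0.9263)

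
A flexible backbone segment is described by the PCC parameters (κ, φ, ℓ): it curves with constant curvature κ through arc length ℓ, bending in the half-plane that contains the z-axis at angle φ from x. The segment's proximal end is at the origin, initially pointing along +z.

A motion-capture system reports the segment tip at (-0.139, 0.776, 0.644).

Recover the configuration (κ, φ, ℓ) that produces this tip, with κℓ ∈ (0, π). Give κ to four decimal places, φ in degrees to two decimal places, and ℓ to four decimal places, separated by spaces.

1.5216 100.16 1.1644

ρ = √(x²+y²) = √(-0.139² + 0.776²) = 0.78835
φ = atan2(y, x) mod 360° = atan2(0.776, -0.139) = 100.1553°
|p|² = ρ² + z² = 0.78835² + 0.644² = 1.03623
κ = 2ρ / |p|² = 2×0.78835 / 1.03623 = 1.52157
θ = 2·atan2(ρ, z) = 2·atan2(0.78835, 0.644) = 1.77168 rad
ℓ = θ/κ = 1.77168/1.52157 = 1.16437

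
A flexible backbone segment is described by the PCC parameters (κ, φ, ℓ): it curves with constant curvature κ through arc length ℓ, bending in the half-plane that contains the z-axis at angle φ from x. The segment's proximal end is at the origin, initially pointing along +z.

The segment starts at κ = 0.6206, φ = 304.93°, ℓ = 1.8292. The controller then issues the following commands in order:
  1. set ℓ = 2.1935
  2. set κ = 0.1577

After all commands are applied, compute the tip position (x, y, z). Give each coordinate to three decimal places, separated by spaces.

initial: κ=0.6206, φ=304.93°, ℓ=1.8292
cmd 1: set ℓ=2.1935 → (κ,φ,ℓ)=(0.6206,304.93°,2.1935) → tip=(0.7307,-1.0463,1.5761)
cmd 2: set κ=0.1577 → (κ,φ,ℓ)=(0.1577,304.93°,2.1935) → tip=(0.2151,-0.3079,2.1500)

0.215 -0.308 2.150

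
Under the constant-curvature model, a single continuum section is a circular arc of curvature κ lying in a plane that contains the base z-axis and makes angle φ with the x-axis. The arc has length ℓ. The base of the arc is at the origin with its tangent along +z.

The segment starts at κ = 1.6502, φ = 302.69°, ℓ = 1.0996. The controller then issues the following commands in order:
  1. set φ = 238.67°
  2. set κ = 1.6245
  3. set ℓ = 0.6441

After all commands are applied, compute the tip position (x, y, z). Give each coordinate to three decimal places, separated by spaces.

-0.160 -0.263 0.533

initial: κ=1.6502, φ=302.69°, ℓ=1.0996
cmd 1: set φ=238.67° → (κ,φ,ℓ)=(1.6502,238.67°,1.0996) → tip=(-0.3911,-0.6426,0.5881)
cmd 2: set κ=1.6245 → (κ,φ,ℓ)=(1.6245,238.67°,1.0996) → tip=(-0.3885,-0.6383,0.6013)
cmd 3: set ℓ=0.6441 → (κ,φ,ℓ)=(1.6245,238.67°,0.6441) → tip=(-0.1598,-0.2625,0.5328)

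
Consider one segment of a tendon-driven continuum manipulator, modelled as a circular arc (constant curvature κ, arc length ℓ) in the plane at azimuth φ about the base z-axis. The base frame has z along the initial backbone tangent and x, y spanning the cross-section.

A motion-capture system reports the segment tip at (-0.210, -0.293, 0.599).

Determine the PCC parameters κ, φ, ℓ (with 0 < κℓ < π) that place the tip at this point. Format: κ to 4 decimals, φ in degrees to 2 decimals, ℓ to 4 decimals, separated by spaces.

1.4751 234.37 0.7345

ρ = √(x²+y²) = √(-0.210² + -0.293²) = 0.36048
φ = atan2(y, x) mod 360° = atan2(-0.293, -0.210) = 234.3699°
|p|² = ρ² + z² = 0.36048² + 0.599² = 0.48875
κ = 2ρ / |p|² = 2×0.36048 / 0.48875 = 1.47513
θ = 2·atan2(ρ, z) = 2·atan2(0.36048, 0.599) = 1.08350 rad
ℓ = θ/κ = 1.08350/1.47513 = 0.73451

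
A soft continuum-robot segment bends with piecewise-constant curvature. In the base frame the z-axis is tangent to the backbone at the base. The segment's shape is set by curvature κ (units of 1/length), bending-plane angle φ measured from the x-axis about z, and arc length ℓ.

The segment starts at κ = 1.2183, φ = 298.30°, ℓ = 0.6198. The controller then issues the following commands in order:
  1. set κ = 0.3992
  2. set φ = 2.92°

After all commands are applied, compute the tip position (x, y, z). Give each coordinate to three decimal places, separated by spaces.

initial: κ=1.2183, φ=298.30°, ℓ=0.6198
cmd 1: set κ=0.3992 → (κ,φ,ℓ)=(0.3992,298.30°,0.6198) → tip=(0.0362,-0.0672,0.6135)
cmd 2: set φ=2.92° → (κ,φ,ℓ)=(0.3992,2.92°,0.6198) → tip=(0.0762,0.0039,0.6135)

0.076 0.004 0.613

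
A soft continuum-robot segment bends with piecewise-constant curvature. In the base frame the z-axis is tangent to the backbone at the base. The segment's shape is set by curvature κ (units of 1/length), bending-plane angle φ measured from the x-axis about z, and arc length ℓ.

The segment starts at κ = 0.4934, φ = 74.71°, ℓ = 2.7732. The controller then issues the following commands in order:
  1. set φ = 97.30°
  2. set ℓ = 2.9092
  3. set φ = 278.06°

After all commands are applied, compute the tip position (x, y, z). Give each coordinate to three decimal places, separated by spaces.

0.246 -1.736 2.008

initial: κ=0.4934, φ=74.71°, ℓ=2.7732
cmd 1: set φ=97.30° → (κ,φ,ℓ)=(0.4934,97.30°,2.7732) → tip=(-0.2057,1.6060,1.9853)
cmd 2: set ℓ=2.9092 → (κ,φ,ℓ)=(0.4934,97.30°,2.9092) → tip=(-0.2228,1.7390,2.0082)
cmd 3: set φ=278.06° → (κ,φ,ℓ)=(0.4934,278.06°,2.9092) → tip=(0.2458,-1.7359,2.0082)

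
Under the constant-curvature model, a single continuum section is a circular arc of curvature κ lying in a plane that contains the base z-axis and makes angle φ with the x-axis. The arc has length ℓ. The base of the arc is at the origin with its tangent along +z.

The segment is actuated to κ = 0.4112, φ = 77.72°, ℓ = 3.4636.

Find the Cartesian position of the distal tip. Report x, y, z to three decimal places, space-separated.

0.442 2.029 2.406

θ = κ·ℓ = 0.4112 × 3.4636 = 1.42423 rad
ρ = (1 − cos θ)/κ = (1 − 0.14604)/0.4112 = 2.07675
z = sin θ / κ = 0.98928/0.4112 = 2.40583
x = ρ cos φ = 2.07675 × cos(77.72°) = 0.44170
y = ρ sin φ = 2.07675 × sin(77.72°) = 2.02924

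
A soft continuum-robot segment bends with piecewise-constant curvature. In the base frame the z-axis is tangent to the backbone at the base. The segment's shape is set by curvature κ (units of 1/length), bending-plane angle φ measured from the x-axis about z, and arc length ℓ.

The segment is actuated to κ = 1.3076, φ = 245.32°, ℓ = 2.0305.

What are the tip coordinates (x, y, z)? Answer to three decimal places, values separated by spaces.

θ = κ·ℓ = 1.3076 × 2.0305 = 2.65508 rad
ρ = (1 − cos θ)/κ = (1 − -0.88397)/1.3076 = 1.44078
z = sin θ / κ = 0.46754/1.3076 = 0.35756
x = ρ cos φ = 1.44078 × cos(245.32°) = -0.60160
y = ρ sin φ = 1.44078 × sin(245.32°) = -1.30917

-0.602 -1.309 0.358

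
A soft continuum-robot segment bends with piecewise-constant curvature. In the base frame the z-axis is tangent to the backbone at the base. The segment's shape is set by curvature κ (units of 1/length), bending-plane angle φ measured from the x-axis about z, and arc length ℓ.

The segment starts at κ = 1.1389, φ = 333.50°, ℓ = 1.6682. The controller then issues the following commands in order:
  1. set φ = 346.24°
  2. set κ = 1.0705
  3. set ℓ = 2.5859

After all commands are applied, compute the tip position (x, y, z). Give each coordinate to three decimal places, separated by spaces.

1.752 -0.429 0.341

initial: κ=1.1389, φ=333.50°, ℓ=1.6682
cmd 1: set φ=346.24° → (κ,φ,ℓ)=(1.1389,346.24°,1.6682) → tip=(1.1285,-0.2763,0.8309)
cmd 2: set κ=1.0705 → (κ,φ,ℓ)=(1.0705,346.24°,1.6682) → tip=(1.1009,-0.2696,0.9126)
cmd 3: set ℓ=2.5859 → (κ,φ,ℓ)=(1.0705,346.24°,2.5859) → tip=(1.7521,-0.4291,0.3407)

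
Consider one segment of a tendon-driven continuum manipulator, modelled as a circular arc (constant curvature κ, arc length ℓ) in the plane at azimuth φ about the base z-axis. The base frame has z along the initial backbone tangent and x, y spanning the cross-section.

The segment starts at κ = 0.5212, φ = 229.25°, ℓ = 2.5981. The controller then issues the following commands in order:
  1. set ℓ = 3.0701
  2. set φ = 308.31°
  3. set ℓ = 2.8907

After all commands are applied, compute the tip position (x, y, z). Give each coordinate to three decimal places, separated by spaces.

initial: κ=0.5212, φ=229.25°, ℓ=2.5981
cmd 1: set ℓ=3.0701 → (κ,φ,ℓ)=(0.5212,229.25°,3.0701) → tip=(-1.2892,-1.4961,1.9178)
cmd 2: set φ=308.31° → (κ,φ,ℓ)=(0.5212,308.31°,3.0701) → tip=(1.2243,-1.5497,1.9178)
cmd 3: set ℓ=2.8907 → (κ,φ,ℓ)=(0.5212,308.31°,2.8907) → tip=(1.1131,-1.4090,1.9147)

1.113 -1.409 1.915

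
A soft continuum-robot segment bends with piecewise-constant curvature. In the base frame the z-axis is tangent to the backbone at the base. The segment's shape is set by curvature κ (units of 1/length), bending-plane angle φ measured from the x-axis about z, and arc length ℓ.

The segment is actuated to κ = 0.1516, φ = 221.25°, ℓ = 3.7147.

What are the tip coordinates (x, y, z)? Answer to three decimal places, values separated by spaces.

θ = κ·ℓ = 0.1516 × 3.7147 = 0.56315 rad
ρ = (1 − cos θ)/κ = (1 − 0.84558)/0.1516 = 1.01861
z = sin θ / κ = 0.53385/0.1516 = 3.52145
x = ρ cos φ = 1.01861 × cos(221.25°) = -0.76583
y = ρ sin φ = 1.01861 × sin(221.25°) = -0.67162

-0.766 -0.672 3.521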